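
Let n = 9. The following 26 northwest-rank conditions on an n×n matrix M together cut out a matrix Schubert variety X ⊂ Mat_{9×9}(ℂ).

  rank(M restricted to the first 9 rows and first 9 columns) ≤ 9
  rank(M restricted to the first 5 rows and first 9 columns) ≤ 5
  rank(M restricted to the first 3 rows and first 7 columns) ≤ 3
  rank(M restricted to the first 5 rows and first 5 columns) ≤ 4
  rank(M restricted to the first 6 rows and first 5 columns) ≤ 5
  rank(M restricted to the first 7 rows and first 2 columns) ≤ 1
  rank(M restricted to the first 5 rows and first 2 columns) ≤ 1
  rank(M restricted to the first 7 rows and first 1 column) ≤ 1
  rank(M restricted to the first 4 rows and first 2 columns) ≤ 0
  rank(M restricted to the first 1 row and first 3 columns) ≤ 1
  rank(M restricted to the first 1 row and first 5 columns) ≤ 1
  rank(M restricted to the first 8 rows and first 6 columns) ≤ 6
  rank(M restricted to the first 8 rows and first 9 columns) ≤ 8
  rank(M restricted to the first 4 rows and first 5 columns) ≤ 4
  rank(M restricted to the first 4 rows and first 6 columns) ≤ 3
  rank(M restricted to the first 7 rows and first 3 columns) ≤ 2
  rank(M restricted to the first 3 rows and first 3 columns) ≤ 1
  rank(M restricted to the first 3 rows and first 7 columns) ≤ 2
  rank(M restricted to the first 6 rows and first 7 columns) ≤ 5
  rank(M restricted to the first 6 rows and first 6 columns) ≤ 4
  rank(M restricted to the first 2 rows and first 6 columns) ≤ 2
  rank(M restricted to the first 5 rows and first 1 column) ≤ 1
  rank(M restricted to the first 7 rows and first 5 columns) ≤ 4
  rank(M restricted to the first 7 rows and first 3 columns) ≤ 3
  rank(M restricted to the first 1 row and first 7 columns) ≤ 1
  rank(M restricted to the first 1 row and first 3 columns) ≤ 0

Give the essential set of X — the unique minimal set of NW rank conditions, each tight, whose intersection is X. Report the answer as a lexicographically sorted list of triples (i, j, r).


Recovering R(i,j) via the rank-extension bound from the 26 conditions:

  i=1: 0 | 0 | 0 | 1 | 1 | 1 | 1 | 1 | 1
  i=2: 0 | 0 | 1 | 2 | 2 | 2 | 2 | 2 | 2
  i=3: 0 | 0 | 1 | 2 | 2 | 2 | 2 | 3 | 3
  i=4: 0 | 0 | 1 | 2 | 3 | 3 | 3 | 4 | 4
  i=5: 1 | 1 | 2 | 3 | 4 | 4 | 4 | 5 | 5
  i=6: 1 | 1 | 2 | 3 | 4 | 4 | 5 | 6 | 6
  i=7: 1 | 1 | 2 | 3 | 4 | 5 | 6 | 7 | 7
  i=8: 1 | 2 | 3 | 4 | 5 | 6 | 7 | 8 | 8
  i=9: 1 | 2 | 3 | 4 | 5 | 6 | 7 | 8 | 9

hence w(1..9) = (4, 3, 8, 5, 1, 7, 6, 2, 9).

Rothe diagram D(w) (15 cells), 5 SE-corners (essential conditions):

[(1, 3, 0), (3, 7, 2), (4, 2, 0), (6, 6, 4), (7, 2, 1)]


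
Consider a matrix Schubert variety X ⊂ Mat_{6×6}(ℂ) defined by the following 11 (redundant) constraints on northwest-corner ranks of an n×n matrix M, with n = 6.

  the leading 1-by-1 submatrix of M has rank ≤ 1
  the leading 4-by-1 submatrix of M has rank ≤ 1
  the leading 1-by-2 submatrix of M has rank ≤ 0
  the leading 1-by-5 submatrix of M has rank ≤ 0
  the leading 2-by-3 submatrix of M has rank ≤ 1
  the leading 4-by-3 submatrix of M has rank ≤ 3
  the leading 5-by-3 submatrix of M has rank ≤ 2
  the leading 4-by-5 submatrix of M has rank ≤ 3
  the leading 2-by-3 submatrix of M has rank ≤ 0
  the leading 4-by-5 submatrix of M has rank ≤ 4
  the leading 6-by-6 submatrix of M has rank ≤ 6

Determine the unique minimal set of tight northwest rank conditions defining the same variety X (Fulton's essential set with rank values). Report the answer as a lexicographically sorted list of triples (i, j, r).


Rank table r_w(6×6) implied by the 11 constraints:

  R[1]: 0 | 0 | 0 | 0 | 0 | 1
  R[2]: 0 | 0 | 0 | 1 | 1 | 2
  R[3]: 1 | 1 | 1 | 2 | 2 | 3
  R[4]: 1 | 2 | 2 | 3 | 3 | 4
  R[5]: 1 | 2 | 2 | 3 | 4 | 5
  R[6]: 1 | 2 | 3 | 4 | 5 | 6

giving w = (6, 4, 1, 2, 5, 3) via Δ²R.

D(w) has 9 cells with 3 SE-corners; essential set:

[(1, 5, 0), (2, 3, 0), (5, 3, 2)]


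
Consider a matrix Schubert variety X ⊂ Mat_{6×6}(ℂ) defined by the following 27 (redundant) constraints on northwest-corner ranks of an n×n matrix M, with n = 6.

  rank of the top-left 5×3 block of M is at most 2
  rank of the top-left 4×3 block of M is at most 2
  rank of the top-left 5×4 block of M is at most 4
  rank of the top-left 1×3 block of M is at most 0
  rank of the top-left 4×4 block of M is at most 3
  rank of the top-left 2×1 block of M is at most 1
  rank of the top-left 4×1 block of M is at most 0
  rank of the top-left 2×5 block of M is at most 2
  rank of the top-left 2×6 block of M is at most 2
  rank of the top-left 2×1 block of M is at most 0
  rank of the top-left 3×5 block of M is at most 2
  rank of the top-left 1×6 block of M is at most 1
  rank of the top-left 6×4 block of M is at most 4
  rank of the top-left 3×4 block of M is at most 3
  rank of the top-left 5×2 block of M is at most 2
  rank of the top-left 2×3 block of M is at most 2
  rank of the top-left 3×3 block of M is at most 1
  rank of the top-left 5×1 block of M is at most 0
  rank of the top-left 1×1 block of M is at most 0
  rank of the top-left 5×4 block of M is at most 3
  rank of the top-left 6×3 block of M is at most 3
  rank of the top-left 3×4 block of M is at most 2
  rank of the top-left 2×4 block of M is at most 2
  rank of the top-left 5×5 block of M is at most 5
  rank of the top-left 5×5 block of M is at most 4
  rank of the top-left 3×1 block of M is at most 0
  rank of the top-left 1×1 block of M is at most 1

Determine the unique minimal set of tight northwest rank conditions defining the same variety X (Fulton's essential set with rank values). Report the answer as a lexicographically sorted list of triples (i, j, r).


Reconstructing r_w from the 27 given conditions:

  row 1: 0  0  0  1  1  1
  row 2: 0  1  1  2  2  2
  row 3: 0  1  1  2  2  3
  row 4: 0  1  2  3  3  4
  row 5: 0  1  2  3  4  5
  row 6: 1  2  3  4  5  6

reading off 1-entries of Δ²R: w = (4, 2, 6, 3, 5, 1).

Fulton essential set (4 of the 9 Rothe cells):

[(1, 3, 0), (3, 3, 1), (3, 5, 2), (5, 1, 0)]


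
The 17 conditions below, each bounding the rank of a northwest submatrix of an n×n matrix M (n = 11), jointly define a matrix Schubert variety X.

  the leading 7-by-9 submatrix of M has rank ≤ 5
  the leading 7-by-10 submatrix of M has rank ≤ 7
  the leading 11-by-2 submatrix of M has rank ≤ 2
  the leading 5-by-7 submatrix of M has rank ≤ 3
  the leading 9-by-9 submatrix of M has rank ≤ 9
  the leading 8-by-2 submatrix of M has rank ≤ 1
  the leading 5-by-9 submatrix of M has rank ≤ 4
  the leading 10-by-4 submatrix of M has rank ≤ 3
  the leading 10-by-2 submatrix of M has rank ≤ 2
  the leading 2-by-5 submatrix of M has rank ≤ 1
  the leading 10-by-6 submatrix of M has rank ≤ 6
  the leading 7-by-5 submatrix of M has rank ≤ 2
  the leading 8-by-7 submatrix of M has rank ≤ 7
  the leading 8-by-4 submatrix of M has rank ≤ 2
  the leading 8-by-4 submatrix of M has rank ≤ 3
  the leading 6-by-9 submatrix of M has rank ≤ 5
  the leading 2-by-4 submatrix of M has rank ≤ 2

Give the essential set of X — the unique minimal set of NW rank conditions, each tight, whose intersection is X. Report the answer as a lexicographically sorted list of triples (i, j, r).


Rank table r_w(11×11) implied by the 17 constraints:

  i=1: 1  1  1  1  1  1  1  1  1  1  1
  i=2: 1  1  1  1  1  2  2  2  2  2  2
  i=3: 1  1  2  2  2  3  3  3  3  3  3
  i=4: 1  1  2  2  2  3  3  4  4  4  4
  i=5: 1  1  2  2  2  3  3  4  4  5  5
  i=6: 1  1  2  2  2  3  4  5  5  6  6
  i=7: 1  1  2  2  2  3  4  5  5  6  7
  i=8: 1  1  2  2  3  4  5  6  6  7  8
  i=9: 1  2  3  3  4  5  6  7  7  8  9
  i=10: 1  2  3  3  4  5  6  7  8  9  10
  i=11: 1  2  3  4  5  6  7  8  9  10  11

so w = (1, 6, 3, 8, 10, 7, 11, 5, 2, 9, 4).

ℓ(w)=24; the 8 essential cells (i,j,r):

[(2, 5, 1), (5, 7, 3), (5, 9, 4), (7, 5, 2), (7, 9, 5), (8, 2, 1), (8, 4, 2), (10, 4, 3)]


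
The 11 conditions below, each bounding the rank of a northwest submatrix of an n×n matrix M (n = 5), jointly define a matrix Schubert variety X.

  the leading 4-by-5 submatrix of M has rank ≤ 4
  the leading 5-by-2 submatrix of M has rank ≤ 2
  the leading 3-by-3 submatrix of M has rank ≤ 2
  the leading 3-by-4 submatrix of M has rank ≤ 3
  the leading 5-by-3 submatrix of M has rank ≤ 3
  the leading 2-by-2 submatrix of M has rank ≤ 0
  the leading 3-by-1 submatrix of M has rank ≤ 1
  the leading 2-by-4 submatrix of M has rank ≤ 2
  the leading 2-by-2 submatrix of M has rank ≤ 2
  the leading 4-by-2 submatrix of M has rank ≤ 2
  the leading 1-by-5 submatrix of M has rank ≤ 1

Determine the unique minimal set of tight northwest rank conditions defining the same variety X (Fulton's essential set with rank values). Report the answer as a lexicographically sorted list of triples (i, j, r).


Computing R[i][j] = min implied NW-rank bound (n=5, 11 conditions):

  0, 0, 1, 1, 1
  0, 0, 1, 2, 2
  1, 1, 2, 3, 3
  1, 2, 3, 4, 4
  1, 2, 3, 4, 5

giving w = (3, 4, 1, 2, 5) via Δ²R.

|D(w)|=4, |Ess(w)|=1:

[(2, 2, 0)]


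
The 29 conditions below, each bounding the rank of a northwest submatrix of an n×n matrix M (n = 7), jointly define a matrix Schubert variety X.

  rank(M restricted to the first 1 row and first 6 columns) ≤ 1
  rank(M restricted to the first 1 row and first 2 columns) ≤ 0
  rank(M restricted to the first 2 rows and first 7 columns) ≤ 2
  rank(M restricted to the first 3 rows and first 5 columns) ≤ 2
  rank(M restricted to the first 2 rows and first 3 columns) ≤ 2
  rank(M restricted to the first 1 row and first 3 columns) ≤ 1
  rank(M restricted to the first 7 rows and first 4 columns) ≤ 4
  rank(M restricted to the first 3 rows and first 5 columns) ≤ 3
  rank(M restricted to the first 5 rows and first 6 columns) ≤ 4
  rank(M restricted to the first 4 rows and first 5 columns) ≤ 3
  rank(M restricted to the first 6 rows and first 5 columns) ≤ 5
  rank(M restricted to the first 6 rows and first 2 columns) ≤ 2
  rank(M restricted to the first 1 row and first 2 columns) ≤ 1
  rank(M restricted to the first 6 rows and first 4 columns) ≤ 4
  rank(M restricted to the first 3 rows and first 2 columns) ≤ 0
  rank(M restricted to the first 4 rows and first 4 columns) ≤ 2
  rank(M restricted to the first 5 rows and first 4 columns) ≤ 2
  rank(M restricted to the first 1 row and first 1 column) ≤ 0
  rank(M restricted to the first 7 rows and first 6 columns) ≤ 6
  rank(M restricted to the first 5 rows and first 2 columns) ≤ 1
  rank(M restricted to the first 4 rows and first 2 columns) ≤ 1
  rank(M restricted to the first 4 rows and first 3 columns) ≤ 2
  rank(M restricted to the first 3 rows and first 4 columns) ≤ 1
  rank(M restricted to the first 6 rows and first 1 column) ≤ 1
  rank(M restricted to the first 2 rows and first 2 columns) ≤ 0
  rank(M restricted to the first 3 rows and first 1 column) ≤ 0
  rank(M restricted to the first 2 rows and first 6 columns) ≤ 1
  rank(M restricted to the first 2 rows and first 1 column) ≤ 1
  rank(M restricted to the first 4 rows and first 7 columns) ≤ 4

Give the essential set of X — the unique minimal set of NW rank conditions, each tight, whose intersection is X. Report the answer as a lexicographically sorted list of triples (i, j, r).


Recovering R(i,j) via the rank-extension bound from the 29 conditions:

  row 1: 0 0 1 1 1 1 1
  row 2: 0 0 1 1 1 1 2
  row 3: 0 0 1 1 2 2 3
  row 4: 1 1 2 2 3 3 4
  row 5: 1 1 2 2 3 4 5
  row 6: 1 2 3 3 4 5 6
  row 7: 1 2 3 4 5 6 7

so w = (3, 7, 5, 1, 6, 2, 4).

D(w) has 12 cells with 5 SE-corners; essential set:

[(2, 6, 1), (3, 2, 0), (3, 4, 1), (5, 2, 1), (5, 4, 2)]


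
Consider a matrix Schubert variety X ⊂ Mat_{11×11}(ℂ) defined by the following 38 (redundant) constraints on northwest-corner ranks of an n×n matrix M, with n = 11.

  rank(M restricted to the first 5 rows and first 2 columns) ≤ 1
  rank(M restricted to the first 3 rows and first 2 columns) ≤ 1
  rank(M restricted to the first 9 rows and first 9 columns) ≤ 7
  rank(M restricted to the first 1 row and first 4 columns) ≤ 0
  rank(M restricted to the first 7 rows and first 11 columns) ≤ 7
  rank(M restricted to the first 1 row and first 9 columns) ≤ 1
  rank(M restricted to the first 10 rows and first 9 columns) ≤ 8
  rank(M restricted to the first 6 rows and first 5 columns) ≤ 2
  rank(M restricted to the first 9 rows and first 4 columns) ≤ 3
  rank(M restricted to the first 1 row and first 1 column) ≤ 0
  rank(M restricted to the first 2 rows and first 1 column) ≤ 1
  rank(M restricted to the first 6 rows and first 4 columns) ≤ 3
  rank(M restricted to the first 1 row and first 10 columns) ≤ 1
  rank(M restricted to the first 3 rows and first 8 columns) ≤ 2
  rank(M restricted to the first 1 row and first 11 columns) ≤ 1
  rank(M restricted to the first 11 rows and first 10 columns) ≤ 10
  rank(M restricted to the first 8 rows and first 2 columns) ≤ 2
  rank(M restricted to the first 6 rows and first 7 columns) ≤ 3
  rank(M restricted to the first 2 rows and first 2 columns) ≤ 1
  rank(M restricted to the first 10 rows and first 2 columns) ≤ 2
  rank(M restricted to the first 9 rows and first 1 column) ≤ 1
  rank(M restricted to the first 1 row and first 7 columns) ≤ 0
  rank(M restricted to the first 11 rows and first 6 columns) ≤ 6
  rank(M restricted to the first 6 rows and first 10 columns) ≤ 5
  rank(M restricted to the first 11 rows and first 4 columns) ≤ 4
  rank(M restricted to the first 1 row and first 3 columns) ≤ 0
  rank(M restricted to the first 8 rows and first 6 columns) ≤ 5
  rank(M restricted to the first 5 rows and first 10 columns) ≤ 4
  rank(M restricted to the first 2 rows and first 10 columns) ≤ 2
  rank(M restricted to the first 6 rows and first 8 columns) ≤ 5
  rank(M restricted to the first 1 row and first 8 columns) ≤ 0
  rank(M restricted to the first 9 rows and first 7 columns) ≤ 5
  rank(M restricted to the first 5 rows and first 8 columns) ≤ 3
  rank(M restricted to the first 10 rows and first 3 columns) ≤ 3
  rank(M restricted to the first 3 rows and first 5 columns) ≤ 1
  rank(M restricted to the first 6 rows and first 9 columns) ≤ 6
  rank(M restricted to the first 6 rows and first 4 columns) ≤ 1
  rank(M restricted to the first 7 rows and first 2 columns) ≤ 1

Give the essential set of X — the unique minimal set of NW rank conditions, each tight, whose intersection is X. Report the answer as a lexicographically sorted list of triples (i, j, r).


Reconstructing r_w from the 38 given conditions:

  i=1: 0 | 0 | 0 | 0 | 0 | 0 | 0 | 0 | 1 | 1 | 1
  i=2: 1 | 1 | 1 | 1 | 1 | 1 | 1 | 1 | 2 | 2 | 2
  i=3: 1 | 1 | 1 | 1 | 1 | 2 | 2 | 2 | 3 | 3 | 3
  i=4: 1 | 1 | 1 | 1 | 2 | 3 | 3 | 3 | 4 | 4 | 4
  i=5: 1 | 1 | 1 | 1 | 2 | 3 | 3 | 3 | 4 | 4 | 5
  i=6: 1 | 1 | 1 | 1 | 2 | 3 | 3 | 4 | 5 | 5 | 6
  i=7: 1 | 1 | 2 | 2 | 3 | 4 | 4 | 5 | 6 | 6 | 7
  i=8: 1 | 2 | 3 | 3 | 4 | 5 | 5 | 6 | 7 | 7 | 8
  i=9: 1 | 2 | 3 | 3 | 4 | 5 | 5 | 6 | 7 | 8 | 9
  i=10: 1 | 2 | 3 | 4 | 5 | 6 | 6 | 7 | 8 | 9 | 10
  i=11: 1 | 2 | 3 | 4 | 5 | 6 | 7 | 8 | 9 | 10 | 11

so w = (9, 1, 6, 5, 11, 8, 3, 2, 10, 4, 7).

ℓ(w)=28; the 9 essential cells (i,j,r):

[(1, 8, 0), (3, 5, 1), (5, 8, 3), (5, 10, 4), (6, 4, 1), (6, 7, 3), (7, 2, 1), (9, 4, 3), (9, 7, 5)]


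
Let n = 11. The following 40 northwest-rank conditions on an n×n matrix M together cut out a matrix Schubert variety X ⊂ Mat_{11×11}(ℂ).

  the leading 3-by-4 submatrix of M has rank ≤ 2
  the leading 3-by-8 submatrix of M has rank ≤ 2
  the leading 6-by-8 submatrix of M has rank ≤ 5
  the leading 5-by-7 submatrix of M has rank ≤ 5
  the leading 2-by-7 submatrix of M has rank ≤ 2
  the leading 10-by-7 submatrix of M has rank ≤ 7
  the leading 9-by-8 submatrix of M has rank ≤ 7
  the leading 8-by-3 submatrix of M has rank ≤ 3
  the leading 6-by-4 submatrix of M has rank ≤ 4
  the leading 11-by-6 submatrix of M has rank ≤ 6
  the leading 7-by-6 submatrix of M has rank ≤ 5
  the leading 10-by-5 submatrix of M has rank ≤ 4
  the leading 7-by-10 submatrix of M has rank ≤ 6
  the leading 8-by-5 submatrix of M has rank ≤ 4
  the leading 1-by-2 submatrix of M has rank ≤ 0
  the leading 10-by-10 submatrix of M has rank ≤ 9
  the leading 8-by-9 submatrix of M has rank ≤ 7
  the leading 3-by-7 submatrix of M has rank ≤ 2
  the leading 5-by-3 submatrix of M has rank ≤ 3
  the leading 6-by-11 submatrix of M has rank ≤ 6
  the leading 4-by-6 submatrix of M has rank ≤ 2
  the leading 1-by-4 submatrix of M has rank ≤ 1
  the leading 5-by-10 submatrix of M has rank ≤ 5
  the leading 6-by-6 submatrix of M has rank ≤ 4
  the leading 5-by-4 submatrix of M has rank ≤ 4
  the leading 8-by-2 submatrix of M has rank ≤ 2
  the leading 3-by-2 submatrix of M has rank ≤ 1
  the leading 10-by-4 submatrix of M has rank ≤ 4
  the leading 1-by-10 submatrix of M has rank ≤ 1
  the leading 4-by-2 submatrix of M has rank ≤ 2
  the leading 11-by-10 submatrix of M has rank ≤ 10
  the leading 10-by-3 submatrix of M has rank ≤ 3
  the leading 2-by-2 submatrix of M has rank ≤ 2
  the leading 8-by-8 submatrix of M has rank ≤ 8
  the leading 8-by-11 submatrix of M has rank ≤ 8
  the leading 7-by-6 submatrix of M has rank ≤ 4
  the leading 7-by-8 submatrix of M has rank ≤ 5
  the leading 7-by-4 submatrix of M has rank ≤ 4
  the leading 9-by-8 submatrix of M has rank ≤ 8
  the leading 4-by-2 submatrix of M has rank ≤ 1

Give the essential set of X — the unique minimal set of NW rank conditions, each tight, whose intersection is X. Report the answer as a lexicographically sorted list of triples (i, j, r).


Reconstructing r_w from the 40 given conditions:

  R[1]: 0, 0, 1, 1, 1, 1, 1, 1, 1, 1, 1
  R[2]: 1, 1, 2, 2, 2, 2, 2, 2, 2, 2, 2
  R[3]: 1, 1, 2, 2, 2, 2, 2, 2, 3, 3, 3
  R[4]: 1, 1, 2, 2, 2, 2, 3, 3, 4, 4, 4
  R[5]: 1, 2, 3, 3, 3, 3, 4, 4, 5, 5, 5
  R[6]: 1, 2, 3, 4, 4, 4, 5, 5, 6, 6, 6
  R[7]: 1, 2, 3, 4, 4, 4, 5, 5, 6, 6, 7
  R[8]: 1, 2, 3, 4, 4, 5, 6, 6, 7, 7, 8
  R[9]: 1, 2, 3, 4, 4, 5, 6, 7, 8, 8, 9
  R[10]: 1, 2, 3, 4, 4, 5, 6, 7, 8, 9, 10
  R[11]: 1, 2, 3, 4, 5, 6, 7, 8, 9, 10, 11

the unique w with this rank table is (3, 1, 9, 7, 2, 4, 11, 6, 8, 10, 5).

Rothe diagram D(w) (19 cells), 8 SE-corners (essential conditions):

[(1, 2, 0), (3, 8, 2), (4, 2, 1), (4, 6, 2), (7, 6, 4), (7, 8, 5), (7, 10, 6), (10, 5, 4)]


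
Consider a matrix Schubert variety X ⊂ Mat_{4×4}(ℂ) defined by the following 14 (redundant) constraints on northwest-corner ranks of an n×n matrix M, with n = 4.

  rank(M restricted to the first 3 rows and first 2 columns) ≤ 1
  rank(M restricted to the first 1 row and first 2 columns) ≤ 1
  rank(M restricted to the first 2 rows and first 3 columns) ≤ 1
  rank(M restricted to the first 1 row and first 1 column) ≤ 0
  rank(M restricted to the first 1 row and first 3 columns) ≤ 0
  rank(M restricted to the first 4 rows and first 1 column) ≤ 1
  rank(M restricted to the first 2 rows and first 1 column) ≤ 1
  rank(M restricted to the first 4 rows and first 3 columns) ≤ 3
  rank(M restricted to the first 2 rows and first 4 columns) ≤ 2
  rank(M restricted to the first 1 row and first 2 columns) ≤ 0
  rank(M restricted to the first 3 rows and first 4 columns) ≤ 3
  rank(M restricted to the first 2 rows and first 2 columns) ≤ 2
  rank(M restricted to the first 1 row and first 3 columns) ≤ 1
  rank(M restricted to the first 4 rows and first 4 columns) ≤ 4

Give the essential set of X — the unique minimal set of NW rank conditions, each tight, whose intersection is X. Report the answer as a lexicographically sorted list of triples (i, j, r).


Rank table r_w(4×4) implied by the 14 constraints:

  0  0  0  1
  1  1  1  2
  1  1  2  3
  1  2  3  4

reading off 1-entries of Δ²R: w = (4, 1, 3, 2).

D(w) has 4 cells with 2 SE-corners; essential set:

[(1, 3, 0), (3, 2, 1)]


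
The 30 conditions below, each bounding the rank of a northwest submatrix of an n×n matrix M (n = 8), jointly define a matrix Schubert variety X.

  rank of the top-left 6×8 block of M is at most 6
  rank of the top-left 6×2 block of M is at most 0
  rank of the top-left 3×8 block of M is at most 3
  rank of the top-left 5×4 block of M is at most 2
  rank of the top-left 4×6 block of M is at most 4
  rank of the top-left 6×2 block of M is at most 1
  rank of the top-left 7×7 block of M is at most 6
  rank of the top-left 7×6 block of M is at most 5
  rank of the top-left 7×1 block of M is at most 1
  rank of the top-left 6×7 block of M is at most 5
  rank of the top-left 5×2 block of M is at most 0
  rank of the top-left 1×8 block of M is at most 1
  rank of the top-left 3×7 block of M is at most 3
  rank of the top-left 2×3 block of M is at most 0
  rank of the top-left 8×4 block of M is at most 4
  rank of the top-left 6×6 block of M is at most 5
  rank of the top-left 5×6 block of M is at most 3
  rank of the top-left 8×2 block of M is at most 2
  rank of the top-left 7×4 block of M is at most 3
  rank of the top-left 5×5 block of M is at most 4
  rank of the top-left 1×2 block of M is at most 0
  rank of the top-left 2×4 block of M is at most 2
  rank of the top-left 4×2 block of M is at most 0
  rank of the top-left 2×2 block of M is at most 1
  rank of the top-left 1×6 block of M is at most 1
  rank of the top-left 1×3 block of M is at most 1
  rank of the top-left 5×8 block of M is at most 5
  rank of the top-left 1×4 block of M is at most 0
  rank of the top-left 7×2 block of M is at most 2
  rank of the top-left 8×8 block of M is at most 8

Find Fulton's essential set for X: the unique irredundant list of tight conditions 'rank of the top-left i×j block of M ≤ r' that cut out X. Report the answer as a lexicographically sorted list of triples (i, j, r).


Recovering R(i,j) via the rank-extension bound from the 30 conditions:

  row 1: 0 | 0 | 0 | 0 | 1 | 1 | 1 | 1
  row 2: 0 | 0 | 0 | 1 | 2 | 2 | 2 | 2
  row 3: 0 | 0 | 1 | 2 | 3 | 3 | 3 | 3
  row 4: 0 | 0 | 1 | 2 | 3 | 3 | 4 | 4
  row 5: 0 | 0 | 1 | 2 | 3 | 3 | 4 | 5
  row 6: 0 | 0 | 1 | 2 | 3 | 4 | 5 | 6
  row 7: 1 | 1 | 2 | 3 | 4 | 5 | 6 | 7
  row 8: 1 | 2 | 3 | 4 | 5 | 6 | 7 | 8

second differences of R give the permutation w = (5, 4, 3, 7, 8, 6, 1, 2).

Fulton essential set (4 of the 17 Rothe cells):

[(1, 4, 0), (2, 3, 0), (5, 6, 3), (6, 2, 0)]


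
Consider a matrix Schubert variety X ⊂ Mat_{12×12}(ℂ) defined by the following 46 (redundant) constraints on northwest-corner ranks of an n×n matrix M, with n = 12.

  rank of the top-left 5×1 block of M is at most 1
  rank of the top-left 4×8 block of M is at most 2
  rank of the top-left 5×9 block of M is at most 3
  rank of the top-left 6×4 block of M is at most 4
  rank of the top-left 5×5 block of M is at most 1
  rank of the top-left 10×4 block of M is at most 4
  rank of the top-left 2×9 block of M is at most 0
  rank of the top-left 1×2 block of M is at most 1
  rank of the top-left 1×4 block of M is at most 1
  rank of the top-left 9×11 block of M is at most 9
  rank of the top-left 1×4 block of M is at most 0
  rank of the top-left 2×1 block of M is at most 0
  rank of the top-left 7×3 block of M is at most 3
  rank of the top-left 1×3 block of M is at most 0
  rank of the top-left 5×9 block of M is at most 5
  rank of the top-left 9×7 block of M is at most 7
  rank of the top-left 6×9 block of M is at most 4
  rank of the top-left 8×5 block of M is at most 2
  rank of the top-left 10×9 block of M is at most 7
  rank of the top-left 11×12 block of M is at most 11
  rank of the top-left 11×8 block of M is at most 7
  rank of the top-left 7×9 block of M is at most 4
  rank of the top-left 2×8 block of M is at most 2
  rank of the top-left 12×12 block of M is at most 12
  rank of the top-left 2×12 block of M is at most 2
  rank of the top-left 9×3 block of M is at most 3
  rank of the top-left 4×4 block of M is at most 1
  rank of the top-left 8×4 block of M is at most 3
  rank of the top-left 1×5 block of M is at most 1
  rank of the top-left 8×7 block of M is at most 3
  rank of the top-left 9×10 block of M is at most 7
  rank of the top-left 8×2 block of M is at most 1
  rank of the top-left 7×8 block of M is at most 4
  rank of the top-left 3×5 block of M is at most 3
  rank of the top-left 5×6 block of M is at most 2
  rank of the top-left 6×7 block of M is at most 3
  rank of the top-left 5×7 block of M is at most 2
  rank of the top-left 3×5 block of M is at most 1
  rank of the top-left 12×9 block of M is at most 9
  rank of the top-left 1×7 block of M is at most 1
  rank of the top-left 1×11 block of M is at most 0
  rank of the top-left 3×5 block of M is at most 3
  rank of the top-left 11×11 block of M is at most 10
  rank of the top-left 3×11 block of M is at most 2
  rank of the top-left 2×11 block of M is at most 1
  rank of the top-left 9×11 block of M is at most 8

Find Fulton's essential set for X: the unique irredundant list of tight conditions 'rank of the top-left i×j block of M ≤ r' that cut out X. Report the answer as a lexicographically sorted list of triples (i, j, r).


Rank table r_w(12×12) implied by the 46 constraints:

  row 1: 0 0 0 0 0 0 0 0 0 0 0 1
  row 2: 0 0 0 0 0 0 0 0 0 1 1 2
  row 3: 1 1 1 1 1 1 1 1 1 2 2 3
  row 4: 1 1 1 1 1 2 2 2 2 3 3 4
  row 5: 1 1 1 1 1 2 2 3 3 4 4 5
  row 6: 1 1 2 2 2 3 3 4 4 5 5 6
  row 7: 1 1 2 2 2 3 3 4 4 5 6 7
  row 8: 1 1 2 2 2 3 3 4 5 6 7 8
  row 9: 1 2 3 3 3 4 4 5 6 7 8 9
  row 10: 1 2 3 4 4 5 5 6 7 8 9 10
  row 11: 1 2 3 4 5 6 6 7 8 9 10 11
  row 12: 1 2 3 4 5 6 7 8 9 10 11 12

the unique w with this rank table is (12, 10, 1, 6, 8, 3, 11, 9, 2, 4, 5, 7).

Rothe diagram D(w) (39 cells), 8 SE-corners (essential conditions):

[(1, 11, 0), (2, 9, 0), (5, 5, 1), (5, 7, 2), (7, 9, 4), (8, 2, 1), (8, 5, 2), (8, 7, 3)]


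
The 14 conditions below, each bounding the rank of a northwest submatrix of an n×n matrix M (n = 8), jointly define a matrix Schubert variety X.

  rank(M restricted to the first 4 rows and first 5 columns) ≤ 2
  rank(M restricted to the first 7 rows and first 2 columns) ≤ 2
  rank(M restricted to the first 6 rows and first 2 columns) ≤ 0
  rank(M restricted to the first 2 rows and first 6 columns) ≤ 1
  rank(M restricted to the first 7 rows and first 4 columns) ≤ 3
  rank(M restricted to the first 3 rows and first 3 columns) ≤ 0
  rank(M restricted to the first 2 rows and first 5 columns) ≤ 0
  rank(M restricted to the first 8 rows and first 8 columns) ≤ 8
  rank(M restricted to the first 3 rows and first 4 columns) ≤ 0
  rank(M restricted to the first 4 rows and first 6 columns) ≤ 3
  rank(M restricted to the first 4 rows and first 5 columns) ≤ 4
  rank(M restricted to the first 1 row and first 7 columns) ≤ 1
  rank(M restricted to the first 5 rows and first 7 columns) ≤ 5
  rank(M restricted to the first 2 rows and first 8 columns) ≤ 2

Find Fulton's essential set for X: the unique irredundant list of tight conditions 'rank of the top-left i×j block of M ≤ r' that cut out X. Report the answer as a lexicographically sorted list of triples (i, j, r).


Recovering R(i,j) via the rank-extension bound from the 14 conditions:

  0, 0, 0, 0, 0, 1, 1, 1
  0, 0, 0, 0, 0, 1, 2, 2
  0, 0, 0, 0, 1, 2, 3, 3
  0, 0, 1, 1, 2, 3, 4, 4
  0, 0, 1, 2, 3, 4, 5, 5
  0, 0, 1, 2, 3, 4, 5, 6
  1, 1, 2, 3, 4, 5, 6, 7
  1, 2, 3, 4, 5, 6, 7, 8

second differences of R give the permutation w = (6, 7, 5, 3, 4, 8, 1, 2).

3 SE-corners of the 20-cell Rothe diagram give Ess(w):

[(2, 5, 0), (3, 4, 0), (6, 2, 0)]


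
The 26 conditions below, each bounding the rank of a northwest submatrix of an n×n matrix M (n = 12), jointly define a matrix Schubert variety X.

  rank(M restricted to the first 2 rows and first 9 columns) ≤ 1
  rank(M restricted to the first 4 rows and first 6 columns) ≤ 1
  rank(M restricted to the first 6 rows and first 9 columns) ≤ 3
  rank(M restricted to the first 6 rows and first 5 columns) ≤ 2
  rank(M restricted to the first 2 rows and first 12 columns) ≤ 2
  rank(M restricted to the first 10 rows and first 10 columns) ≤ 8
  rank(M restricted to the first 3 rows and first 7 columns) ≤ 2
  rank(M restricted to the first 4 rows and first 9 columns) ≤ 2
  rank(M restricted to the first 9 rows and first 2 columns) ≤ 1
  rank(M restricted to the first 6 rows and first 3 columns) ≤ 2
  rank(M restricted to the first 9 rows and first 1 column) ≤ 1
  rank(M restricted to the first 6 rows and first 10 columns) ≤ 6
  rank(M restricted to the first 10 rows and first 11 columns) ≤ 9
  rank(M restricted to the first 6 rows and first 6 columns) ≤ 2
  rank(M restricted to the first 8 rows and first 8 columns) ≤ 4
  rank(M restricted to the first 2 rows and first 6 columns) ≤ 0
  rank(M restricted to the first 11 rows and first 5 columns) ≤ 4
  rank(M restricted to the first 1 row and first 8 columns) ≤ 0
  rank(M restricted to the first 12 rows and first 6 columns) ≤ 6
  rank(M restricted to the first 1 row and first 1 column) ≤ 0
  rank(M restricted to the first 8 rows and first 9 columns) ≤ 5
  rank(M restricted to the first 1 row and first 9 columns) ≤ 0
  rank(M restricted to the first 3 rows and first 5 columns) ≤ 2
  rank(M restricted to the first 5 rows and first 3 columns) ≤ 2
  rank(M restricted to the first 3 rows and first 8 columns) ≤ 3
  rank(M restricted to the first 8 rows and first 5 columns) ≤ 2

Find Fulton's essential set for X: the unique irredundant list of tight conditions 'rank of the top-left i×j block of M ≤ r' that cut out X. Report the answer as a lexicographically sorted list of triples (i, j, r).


Computing R[i][j] = min implied NW-rank bound (n=12, 26 conditions):

  R[1]: 0  0  0  0  0  0  0  0  0  1  1  1
  R[2]: 0  0  0  0  0  0  1  1  1  2  2  2
  R[3]: 1  1  1  1  1  1  2  2  2  3  3  3
  R[4]: 1  1  1  1  1  1  2  2  2  3  4  4
  R[5]: 1  1  2  2  2  2  3  3  3  4  5  5
  R[6]: 1  1  2  2  2  2  3  3  3  4  5  6
  R[7]: 1  1  2  2  2  3  4  4  4  5  6  7
  R[8]: 1  1  2  2  2  3  4  4  5  6  7  8
  R[9]: 1  1  2  3  3  4  5  5  6  7  8  9
  R[10]: 1  2  3  4  4  5  6  6  7  8  9  10
  R[11]: 1  2  3  4  4  5  6  7  8  9  10  11
  R[12]: 1  2  3  4  5  6  7  8  9  10  11  12

second differences of R give the permutation w = (10, 7, 1, 11, 3, 12, 6, 9, 4, 2, 8, 5).

|D(w)|=38, |Ess(w)|=10:

[(1, 9, 0), (2, 6, 0), (4, 6, 1), (4, 9, 2), (6, 6, 2), (6, 9, 3), (8, 5, 2), (8, 8, 4), (9, 2, 1), (11, 5, 4)]


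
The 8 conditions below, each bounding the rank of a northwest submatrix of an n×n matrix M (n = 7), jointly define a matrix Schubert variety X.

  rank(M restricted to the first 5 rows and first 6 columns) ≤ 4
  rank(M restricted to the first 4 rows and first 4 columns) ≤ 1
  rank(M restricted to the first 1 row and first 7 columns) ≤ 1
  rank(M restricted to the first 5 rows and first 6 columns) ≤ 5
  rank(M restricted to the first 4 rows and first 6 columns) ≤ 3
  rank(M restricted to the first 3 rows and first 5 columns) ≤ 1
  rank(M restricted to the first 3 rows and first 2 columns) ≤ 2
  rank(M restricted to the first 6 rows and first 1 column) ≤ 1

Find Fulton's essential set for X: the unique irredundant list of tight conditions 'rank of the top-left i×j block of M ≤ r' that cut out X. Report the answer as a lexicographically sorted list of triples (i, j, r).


Recovering R(i,j) via the rank-extension bound from the 8 conditions:

  row 1: 1  1  1  1  1  1  1
  row 2: 1  1  1  1  1  2  2
  row 3: 1  1  1  1  1  2  3
  row 4: 1  1  1  1  2  3  4
  row 5: 1  2  2  2  3  4  5
  row 6: 1  2  3  3  4  5  6
  row 7: 1  2  3  4  5  6  7

so w = (1, 6, 7, 5, 2, 3, 4).

2 SE-corners of the 11-cell Rothe diagram give Ess(w):

[(3, 5, 1), (4, 4, 1)]


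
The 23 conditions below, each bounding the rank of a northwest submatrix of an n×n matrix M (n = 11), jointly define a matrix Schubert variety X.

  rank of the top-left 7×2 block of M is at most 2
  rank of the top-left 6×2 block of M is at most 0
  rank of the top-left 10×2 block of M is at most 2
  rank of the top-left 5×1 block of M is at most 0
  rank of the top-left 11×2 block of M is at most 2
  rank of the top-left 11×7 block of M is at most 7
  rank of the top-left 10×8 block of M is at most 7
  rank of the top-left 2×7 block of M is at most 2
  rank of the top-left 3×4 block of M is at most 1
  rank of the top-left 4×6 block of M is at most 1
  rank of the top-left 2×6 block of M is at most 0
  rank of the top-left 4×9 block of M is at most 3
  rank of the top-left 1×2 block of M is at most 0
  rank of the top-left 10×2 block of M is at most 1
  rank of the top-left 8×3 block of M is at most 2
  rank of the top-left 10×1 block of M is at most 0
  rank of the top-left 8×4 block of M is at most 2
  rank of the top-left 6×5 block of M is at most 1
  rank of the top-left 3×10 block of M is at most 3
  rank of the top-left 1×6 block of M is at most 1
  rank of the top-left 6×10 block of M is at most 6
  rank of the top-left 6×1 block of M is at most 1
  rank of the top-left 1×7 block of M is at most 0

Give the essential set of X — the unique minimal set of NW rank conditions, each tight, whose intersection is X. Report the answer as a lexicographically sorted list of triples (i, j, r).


Computing R[i][j] = min implied NW-rank bound (n=11, 23 conditions):

  0 0 0 0 0 0 0 1 1 1 1
  0 0 0 0 0 0 1 2 2 2 2
  0 0 1 1 1 1 2 3 3 3 3
  0 0 1 1 1 1 2 3 3 4 4
  0 0 1 1 1 2 3 4 4 5 5
  0 0 1 1 1 2 3 4 5 6 6
  0 1 2 2 2 3 4 5 6 7 7
  0 1 2 2 3 4 5 6 7 8 8
  0 1 2 3 4 5 6 7 8 9 9
  0 1 2 3 4 5 6 7 8 9 10
  1 2 3 4 5 6 7 8 9 10 11

reading off 1-entries of Δ²R: w = (8, 7, 3, 10, 6, 9, 2, 5, 4, 11, 1).

Rothe diagram D(w) (34 cells), 8 SE-corners (essential conditions):

[(1, 7, 0), (2, 6, 0), (4, 6, 1), (4, 9, 3), (6, 2, 0), (6, 5, 1), (8, 4, 2), (10, 1, 0)]


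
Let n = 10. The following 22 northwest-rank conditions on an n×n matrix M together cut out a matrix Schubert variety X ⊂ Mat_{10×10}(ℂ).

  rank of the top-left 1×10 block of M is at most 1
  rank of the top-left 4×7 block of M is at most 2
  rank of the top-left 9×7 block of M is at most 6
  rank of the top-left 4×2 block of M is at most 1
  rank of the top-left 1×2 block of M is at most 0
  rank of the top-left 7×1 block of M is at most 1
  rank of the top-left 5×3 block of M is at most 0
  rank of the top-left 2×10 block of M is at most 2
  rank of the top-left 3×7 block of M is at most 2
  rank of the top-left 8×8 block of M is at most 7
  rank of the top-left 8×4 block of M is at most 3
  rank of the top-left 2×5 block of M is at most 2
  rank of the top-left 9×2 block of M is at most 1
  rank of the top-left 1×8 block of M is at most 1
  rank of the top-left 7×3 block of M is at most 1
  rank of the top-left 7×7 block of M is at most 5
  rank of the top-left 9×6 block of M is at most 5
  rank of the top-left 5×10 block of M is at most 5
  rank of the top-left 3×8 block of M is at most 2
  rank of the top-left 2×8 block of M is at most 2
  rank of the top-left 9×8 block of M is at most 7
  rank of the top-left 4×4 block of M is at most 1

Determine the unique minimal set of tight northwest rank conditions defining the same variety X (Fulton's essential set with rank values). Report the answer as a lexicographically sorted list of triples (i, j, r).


The tightest implied rank at each (i,j), from the 22 conditions:

  0 | 0 | 0 | 1 | 1 | 1 | 1 | 1 | 1 | 1
  0 | 0 | 0 | 1 | 2 | 2 | 2 | 2 | 2 | 2
  0 | 0 | 0 | 1 | 2 | 2 | 2 | 2 | 3 | 3
  0 | 0 | 0 | 1 | 2 | 2 | 2 | 3 | 4 | 4
  0 | 0 | 0 | 1 | 2 | 3 | 3 | 4 | 5 | 5
  1 | 1 | 1 | 2 | 3 | 4 | 4 | 5 | 6 | 6
  1 | 1 | 1 | 2 | 3 | 4 | 5 | 6 | 7 | 7
  1 | 1 | 2 | 3 | 4 | 5 | 6 | 7 | 8 | 8
  1 | 1 | 2 | 3 | 4 | 5 | 6 | 7 | 8 | 9
  1 | 2 | 3 | 4 | 5 | 6 | 7 | 8 | 9 | 10

the unique w with this rank table is (4, 5, 9, 8, 6, 1, 7, 3, 10, 2).

5 SE-corners of the 24-cell Rothe diagram give Ess(w):

[(3, 8, 2), (4, 7, 2), (5, 3, 0), (7, 3, 1), (9, 2, 1)]


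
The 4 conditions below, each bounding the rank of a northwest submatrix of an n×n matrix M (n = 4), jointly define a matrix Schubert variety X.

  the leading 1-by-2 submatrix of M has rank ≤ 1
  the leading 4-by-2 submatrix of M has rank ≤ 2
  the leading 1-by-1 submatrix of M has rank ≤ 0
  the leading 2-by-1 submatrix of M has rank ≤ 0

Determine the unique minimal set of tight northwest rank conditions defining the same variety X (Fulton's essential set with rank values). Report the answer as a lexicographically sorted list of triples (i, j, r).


The tightest implied rank at each (i,j), from the 4 conditions:

  i=1: 0 1 1 1
  i=2: 0 1 2 2
  i=3: 1 2 3 3
  i=4: 1 2 3 4

so w = (2, 3, 1, 4).

D(w) has 2 cells with 1 SE-corner; essential set:

[(2, 1, 0)]


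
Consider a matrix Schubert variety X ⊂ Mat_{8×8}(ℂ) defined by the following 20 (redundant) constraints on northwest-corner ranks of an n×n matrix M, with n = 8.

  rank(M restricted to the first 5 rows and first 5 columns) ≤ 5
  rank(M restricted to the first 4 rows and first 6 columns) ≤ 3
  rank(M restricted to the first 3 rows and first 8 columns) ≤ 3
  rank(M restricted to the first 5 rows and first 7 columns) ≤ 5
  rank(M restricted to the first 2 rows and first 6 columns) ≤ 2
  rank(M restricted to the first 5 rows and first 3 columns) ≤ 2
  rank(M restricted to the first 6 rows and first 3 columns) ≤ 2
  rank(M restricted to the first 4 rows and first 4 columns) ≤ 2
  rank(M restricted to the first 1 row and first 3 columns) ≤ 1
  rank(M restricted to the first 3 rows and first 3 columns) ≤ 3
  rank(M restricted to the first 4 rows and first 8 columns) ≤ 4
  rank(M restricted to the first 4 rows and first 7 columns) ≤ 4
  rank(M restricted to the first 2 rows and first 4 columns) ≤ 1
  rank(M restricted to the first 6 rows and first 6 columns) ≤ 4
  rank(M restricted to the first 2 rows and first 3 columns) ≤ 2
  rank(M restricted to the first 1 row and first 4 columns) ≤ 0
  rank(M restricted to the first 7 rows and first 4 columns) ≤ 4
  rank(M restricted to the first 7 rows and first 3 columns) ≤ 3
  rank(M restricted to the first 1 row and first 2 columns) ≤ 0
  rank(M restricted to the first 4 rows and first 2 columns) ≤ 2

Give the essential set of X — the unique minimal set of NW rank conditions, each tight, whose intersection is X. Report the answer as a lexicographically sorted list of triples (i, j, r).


Computing R[i][j] = min implied NW-rank bound (n=8, 20 conditions):

  i=1: 0 | 0 | 0 | 0 | 1 | 1 | 1 | 1
  i=2: 1 | 1 | 1 | 1 | 2 | 2 | 2 | 2
  i=3: 1 | 2 | 2 | 2 | 3 | 3 | 3 | 3
  i=4: 1 | 2 | 2 | 2 | 3 | 3 | 4 | 4
  i=5: 1 | 2 | 2 | 3 | 4 | 4 | 5 | 5
  i=6: 1 | 2 | 2 | 3 | 4 | 4 | 5 | 6
  i=7: 1 | 2 | 3 | 4 | 5 | 5 | 6 | 7
  i=8: 1 | 2 | 3 | 4 | 5 | 6 | 7 | 8

so w = (5, 1, 2, 7, 4, 8, 3, 6).

5 SE-corners of the 10-cell Rothe diagram give Ess(w):

[(1, 4, 0), (4, 4, 2), (4, 6, 3), (6, 3, 2), (6, 6, 4)]


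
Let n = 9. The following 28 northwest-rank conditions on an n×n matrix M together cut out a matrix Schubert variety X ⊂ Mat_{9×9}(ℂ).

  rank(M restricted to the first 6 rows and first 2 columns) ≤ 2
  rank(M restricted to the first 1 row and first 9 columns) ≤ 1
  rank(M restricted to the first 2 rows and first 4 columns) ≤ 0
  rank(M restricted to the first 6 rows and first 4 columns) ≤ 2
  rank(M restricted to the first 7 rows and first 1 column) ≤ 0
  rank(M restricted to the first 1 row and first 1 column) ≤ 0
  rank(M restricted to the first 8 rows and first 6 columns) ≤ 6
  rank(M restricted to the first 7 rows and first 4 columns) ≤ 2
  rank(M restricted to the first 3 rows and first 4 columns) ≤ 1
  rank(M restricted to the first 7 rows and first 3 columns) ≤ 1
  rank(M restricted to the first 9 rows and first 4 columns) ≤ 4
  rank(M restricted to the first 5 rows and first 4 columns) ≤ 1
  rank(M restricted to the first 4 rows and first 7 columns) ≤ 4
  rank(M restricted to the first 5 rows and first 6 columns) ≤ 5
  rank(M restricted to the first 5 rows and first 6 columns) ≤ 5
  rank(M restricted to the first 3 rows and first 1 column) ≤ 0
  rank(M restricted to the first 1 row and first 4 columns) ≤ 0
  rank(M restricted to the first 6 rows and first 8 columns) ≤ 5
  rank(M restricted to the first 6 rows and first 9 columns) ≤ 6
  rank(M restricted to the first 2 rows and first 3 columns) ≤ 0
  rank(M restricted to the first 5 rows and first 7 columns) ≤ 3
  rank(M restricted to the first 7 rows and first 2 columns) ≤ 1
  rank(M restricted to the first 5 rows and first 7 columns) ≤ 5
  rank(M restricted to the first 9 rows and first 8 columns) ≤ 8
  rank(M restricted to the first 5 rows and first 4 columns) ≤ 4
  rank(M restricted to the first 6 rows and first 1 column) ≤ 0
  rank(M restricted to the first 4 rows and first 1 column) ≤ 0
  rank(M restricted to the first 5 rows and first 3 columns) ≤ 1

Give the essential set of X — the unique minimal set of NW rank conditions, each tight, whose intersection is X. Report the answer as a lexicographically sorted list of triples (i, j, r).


Rank table r_w(9×9) implied by the 28 constraints:

  0 0 0 0 1 1 1 1 1
  0 0 0 0 1 2 2 2 2
  0 1 1 1 2 3 3 3 3
  0 1 1 1 2 3 3 4 4
  0 1 1 1 2 3 3 4 5
  0 1 1 2 3 4 4 5 6
  0 1 1 2 3 4 5 6 7
  1 2 2 3 4 5 6 7 8
  1 2 3 4 5 6 7 8 9

so w = (5, 6, 2, 8, 9, 4, 7, 1, 3).

Rothe diagram D(w) (21 cells), 5 SE-corners (essential conditions):

[(2, 4, 0), (5, 4, 1), (5, 7, 3), (7, 1, 0), (7, 3, 1)]
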